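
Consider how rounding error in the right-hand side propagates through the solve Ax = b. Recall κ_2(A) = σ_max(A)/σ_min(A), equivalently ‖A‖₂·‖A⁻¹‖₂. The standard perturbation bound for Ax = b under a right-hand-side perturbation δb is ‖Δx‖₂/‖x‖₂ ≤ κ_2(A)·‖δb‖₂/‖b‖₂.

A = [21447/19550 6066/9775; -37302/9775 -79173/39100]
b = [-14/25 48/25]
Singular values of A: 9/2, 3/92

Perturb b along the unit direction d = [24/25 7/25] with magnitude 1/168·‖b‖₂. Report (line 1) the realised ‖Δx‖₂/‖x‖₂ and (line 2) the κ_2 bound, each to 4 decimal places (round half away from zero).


σ_max = 9/2, σ_min = 3/92
κ = σ_max/σ_min = (9/2)/(3/92) = 138.0000
worst-case relative error ≤ 138.0000 × 1/168 = 0.8214
solve Ax = b  →  x = [-0.3922 -0.2092]
‖b‖ = 2.0000, ‖x‖ = 0.4444
δb = ε·‖b‖·d = [0.0114 0.0033]; solving A·Δx = δb gives ‖Δx‖ = 0.3651
dividing the unrounded norms, ‖Δx‖/‖x‖ = 0.8214
so the bound is sharp here: realised error equals the bound

0.8214
0.8214


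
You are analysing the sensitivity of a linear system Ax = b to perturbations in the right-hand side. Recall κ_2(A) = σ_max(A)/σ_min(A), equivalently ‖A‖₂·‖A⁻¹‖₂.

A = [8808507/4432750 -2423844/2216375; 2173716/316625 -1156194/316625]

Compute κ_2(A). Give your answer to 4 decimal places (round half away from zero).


M = AᵀA = [1605916608489/31438836100 -42823633878/1571941805; -42823633878/1571941805 114203941524/7859709025]. tr(M)=1427496453/21756980, det(M)=43046721/679905625
eigenvalues of AᵀA: λ = (tr ± √(tr²−4·det))/2 = 6561/100, 26244/27196225
κ_2(A) = √(λ_max/λ_min) = √((6561/100) / (26244/27196225)) = 260.7500

260.7500


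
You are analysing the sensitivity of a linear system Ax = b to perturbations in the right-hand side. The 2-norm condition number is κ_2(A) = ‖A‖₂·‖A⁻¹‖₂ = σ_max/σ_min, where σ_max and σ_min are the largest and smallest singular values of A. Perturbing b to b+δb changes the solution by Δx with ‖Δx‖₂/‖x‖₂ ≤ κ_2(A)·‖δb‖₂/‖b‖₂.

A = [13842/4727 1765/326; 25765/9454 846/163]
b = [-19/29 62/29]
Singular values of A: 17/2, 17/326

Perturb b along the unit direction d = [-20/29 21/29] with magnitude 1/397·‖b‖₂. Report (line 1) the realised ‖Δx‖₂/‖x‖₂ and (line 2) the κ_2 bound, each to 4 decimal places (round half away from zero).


0.0028
0.4106

from the listed singular values, σ₁ = 17/2, σ_n = 17/326
κ = σ_max/σ_min = (17/2)/(17/326) = 163.0000
bound on ‖Δx‖/‖x‖: κ·ε = 163.0000·1/397 = 0.4106
solve Ax = b  →  x = [-33.7855 18.1522]
‖b‖ = 2.2361, ‖x‖ = 38.3531
with δb = [-0.0039 0.0041], A·Δx = δb → ‖Δx‖ = 0.1080
dividing the unrounded norms, ‖Δx‖/‖x‖ = 0.0028
tightness: 0.0028 against a bound of 0.4106 (unrounded ratio ≈ 0.0069)


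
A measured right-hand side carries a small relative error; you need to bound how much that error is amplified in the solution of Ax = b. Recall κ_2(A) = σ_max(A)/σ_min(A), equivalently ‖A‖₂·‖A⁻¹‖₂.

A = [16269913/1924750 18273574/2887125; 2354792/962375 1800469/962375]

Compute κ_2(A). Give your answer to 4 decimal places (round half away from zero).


369.5520

AᵀA = [459024400769/5927460100 258198271331/4445595075; 258198271331/4445595075 580957926901/13336785225]; tr = 258202052581/2133885636, det = 228765625/2133885636
λ_max, λ_min = (258202052581/2133885636 ± √66666347318316696511561/4553467907527124496)/2 = 121, 1890625/2133885636
κ_2(A) = √(λ_max/λ_min) = √(121 / (1890625/2133885636)) = 369.5520


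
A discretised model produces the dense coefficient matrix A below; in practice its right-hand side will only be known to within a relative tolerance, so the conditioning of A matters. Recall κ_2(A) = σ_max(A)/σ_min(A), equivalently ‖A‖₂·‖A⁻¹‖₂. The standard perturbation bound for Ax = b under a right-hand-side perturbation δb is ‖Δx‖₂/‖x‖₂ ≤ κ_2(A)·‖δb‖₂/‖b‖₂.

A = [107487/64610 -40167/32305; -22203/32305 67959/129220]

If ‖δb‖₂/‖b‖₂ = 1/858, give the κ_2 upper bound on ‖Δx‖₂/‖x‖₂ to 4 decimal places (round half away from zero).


0.2896

M = AᵀA = [16006329/4940180 -12004443/4940180; -12004443/4940180 36014949/19760720]. tr(M)=20008053/3952144, det(M)=6561/15808576
λ_max, λ_min = (20008053/3952144 ± √400296254834025/15619442196736)/2 = 81/16, 81/988036
so κ_2 = √((81/16) / (81/988036)) = 248.5000
bound on ‖Δx‖/‖x‖: κ·ε = 248.5000·1/858 = 0.2896


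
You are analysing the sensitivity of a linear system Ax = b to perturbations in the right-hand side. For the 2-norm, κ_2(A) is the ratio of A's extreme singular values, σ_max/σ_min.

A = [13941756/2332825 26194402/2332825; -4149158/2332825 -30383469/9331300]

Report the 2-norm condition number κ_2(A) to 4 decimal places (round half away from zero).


M = AᵀA = [338540915956/8707315969 1269479726775/17414631938; 1269479726775/17414631938 19042403722681/139317055504]. tr(M)=84633419993/482065936, det(M)=7890481/30129121
solving λ² − 84633419993/482065936·λ + 7890481/30129121 = 0 gives λ = 2809/16, 44944/30129121
κ_2(A) = √(λ_max/λ_min) = √((2809/16) / (44944/30129121)) = 343.0625

343.0625


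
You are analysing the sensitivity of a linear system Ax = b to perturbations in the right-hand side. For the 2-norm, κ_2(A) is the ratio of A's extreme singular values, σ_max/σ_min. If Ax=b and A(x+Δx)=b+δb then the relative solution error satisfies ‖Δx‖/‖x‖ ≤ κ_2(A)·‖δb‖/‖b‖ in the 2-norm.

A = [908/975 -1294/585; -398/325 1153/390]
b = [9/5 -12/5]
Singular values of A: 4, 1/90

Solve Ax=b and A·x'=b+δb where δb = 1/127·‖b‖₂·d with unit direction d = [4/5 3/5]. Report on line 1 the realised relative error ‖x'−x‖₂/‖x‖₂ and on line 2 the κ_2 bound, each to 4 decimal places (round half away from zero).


σ_max = 4, σ_min = 1/90
κ = σ_max/σ_min = 4/(1/90) = 360.0000
worst-case relative error ≤ 360.0000 × 1/127 = 2.8346
solve Ax = b  →  x = [0.2885 -0.6923]
‖b‖ = 3.0000, ‖x‖ = 0.7500
Δx = A⁻¹·δb where δb = 1/127·3.0000·d; ‖Δx‖ = 2.1260
dividing the unrounded norms, ‖Δx‖/‖x‖ = 2.8346
tightness: 2.8346 against a bound of 2.8346; the bound is attained (ratio 1)

2.8346
2.8346


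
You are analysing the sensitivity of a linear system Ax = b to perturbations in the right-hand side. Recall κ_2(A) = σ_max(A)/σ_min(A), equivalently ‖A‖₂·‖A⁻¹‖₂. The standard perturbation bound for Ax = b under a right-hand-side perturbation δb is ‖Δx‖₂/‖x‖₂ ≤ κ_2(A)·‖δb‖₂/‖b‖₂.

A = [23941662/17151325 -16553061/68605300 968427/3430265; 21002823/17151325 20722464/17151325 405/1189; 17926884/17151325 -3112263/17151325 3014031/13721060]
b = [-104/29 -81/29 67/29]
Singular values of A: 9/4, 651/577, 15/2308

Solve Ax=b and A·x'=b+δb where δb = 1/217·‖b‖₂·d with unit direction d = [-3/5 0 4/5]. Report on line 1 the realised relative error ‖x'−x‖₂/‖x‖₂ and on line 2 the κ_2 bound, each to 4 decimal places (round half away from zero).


from the listed singular values, σ₁ = 9/4, σ_n = 15/2308
κ_2(A) = (9/4) / (15/2308) = 346.2000
bound on ‖Δx‖/‖x‖: κ·ε = 346.2000·1/217 = 1.5954
solve Ax = b  →  x = [-130.6989 -39.0438 600.1626]
‖b‖ = 5.0990, ‖x‖ = 615.4687
re-solving with b+δb shifts x by Δx of norm 3.6155
relative error = 0.0059
tightness: 0.0059 against a bound of 1.5954 (unrounded ratio ≈ 0.0037)

0.0059
1.5954


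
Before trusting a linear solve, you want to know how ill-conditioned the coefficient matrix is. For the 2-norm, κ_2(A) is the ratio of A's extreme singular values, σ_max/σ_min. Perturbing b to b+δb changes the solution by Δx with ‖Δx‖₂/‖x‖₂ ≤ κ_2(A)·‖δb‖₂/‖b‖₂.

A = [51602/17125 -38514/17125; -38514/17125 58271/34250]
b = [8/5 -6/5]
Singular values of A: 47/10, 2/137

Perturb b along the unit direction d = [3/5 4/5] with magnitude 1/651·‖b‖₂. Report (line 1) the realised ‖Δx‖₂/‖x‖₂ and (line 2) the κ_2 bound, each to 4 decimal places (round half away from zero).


largest singular value 47/10, smallest 2/137
κ_2(A) = (47/10) / (2/137) = 321.9500
κ_2(A)·‖δb‖/‖b‖ = 0.4945
solve Ax = b  →  x = [0.3404 -0.2553]
2-norm of b is 2.0000; of x, 0.4255
Δx = A⁻¹·δb where δb = 1/651·2.0000·d; ‖Δx‖ = 0.2104
dividing the unrounded norms, ‖Δx‖/‖x‖ = 0.4945
tightness: 0.4945 against a bound of 0.4945; the bound is attained (ratio 1)

0.4945
0.4945


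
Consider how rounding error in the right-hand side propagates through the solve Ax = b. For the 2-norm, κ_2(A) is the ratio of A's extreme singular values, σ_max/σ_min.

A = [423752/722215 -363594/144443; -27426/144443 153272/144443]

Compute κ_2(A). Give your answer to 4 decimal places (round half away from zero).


54.2000

form AᵀA = [1173789316/3086358025 -1036046592/617271605; -1036046592/617271605 921259780/123454321] with trace 14399336/1836025 and determinant 38416/1836025
eigenvalues of AᵀA: λ = (tr ± √(tr²−4·det))/2 = 196/25, 196/73441
κ_2(A) = √(λ_max/λ_min) = √((196/25) / (196/73441)) = 54.2000


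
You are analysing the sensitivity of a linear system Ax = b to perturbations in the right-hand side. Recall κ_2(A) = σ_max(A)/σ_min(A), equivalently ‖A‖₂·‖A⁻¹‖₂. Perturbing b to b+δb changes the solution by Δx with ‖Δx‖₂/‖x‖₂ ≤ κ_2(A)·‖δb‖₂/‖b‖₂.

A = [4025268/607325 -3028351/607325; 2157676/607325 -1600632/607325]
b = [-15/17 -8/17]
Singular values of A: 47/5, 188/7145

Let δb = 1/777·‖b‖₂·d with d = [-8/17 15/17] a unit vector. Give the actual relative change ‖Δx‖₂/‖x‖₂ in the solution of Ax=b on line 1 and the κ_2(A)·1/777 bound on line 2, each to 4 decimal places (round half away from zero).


σ_max = 47/5, σ_min = 188/7145
κ = σ_max/σ_min = (47/5)/(188/7145) = 357.2500
bound on ‖Δx‖/‖x‖: κ·ε = 357.2500·1/777 = 0.4598
solve Ax = b  →  x = [-0.0851 0.0638]
‖b‖₂ = 1.0000 and ‖x‖₂ = 0.1064
re-solving with b+δb shifts x by Δx of norm 0.0489
realised ‖Δx‖/‖x‖ = 0.4598
tightness: 0.4598 against a bound of 0.4598; the bound is attained (ratio 1)

0.4598
0.4598


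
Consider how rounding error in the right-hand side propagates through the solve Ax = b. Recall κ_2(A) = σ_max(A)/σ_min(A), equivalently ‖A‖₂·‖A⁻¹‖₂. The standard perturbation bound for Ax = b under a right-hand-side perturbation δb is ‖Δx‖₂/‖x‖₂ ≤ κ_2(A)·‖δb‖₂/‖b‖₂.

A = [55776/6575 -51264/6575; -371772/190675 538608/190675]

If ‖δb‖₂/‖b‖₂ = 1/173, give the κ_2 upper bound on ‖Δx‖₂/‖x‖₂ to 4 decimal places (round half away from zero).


0.0950

AᵀA = [4407253776/58171129 -4167858240/58171129; -4167858240/58171129 4000391424/58171129]; tr = 9997200/69169, det = 5308416/69169
λ_max, λ_min = (9997200/69169 ± √98475296534784/4784350561)/2 = 144, 36864/69169
κ = σ_max/σ_min = 12/(192/263) = 16.4375
worst-case relative error ≤ 16.4375 × 1/173 = 0.0950


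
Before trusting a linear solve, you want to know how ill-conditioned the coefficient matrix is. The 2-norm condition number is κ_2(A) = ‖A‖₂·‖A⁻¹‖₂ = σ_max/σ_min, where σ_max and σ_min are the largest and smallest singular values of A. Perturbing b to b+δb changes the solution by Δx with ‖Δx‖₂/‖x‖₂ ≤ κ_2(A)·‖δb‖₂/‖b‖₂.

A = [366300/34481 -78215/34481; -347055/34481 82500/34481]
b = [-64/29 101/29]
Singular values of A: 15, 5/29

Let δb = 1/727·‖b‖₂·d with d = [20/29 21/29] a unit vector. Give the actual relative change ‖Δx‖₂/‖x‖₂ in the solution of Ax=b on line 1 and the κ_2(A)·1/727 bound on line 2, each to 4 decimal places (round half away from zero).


0.0057
0.1197

largest singular value 15, smallest 5/29
κ = σ_max/σ_min = 15/(5/29) = 87.0000
κ_2(A)·‖δb‖/‖b‖ = 0.1197
solve Ax = b  →  x = [1.0130 5.7171]
2-norm of b is 4.1231; of x, 5.8061
with δb = [0.0039 0.0041], A·Δx = δb → ‖Δx‖ = 0.0329
realised ‖Δx‖/‖x‖ = 0.0057
tightness: 0.0057 against a bound of 0.1197 (unrounded ratio ≈ 0.0473)


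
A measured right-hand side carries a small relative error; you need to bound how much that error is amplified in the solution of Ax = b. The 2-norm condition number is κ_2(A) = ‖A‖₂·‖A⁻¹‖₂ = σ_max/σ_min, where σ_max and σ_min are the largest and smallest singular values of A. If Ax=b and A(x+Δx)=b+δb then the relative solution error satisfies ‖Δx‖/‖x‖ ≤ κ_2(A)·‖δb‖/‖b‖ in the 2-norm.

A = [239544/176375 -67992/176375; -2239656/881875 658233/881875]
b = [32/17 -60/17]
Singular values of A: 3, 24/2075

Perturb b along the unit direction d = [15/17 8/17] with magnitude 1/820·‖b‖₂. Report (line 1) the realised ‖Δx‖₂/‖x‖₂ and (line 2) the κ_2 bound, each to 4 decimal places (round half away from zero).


0.3163
0.3163

σ_max = 3, σ_min = 24/2075
condition number: 3 ÷ (24/2075) = 259.3750
worst-case relative error ≤ 259.3750 × 1/820 = 0.3163
solve Ax = b  →  x = [1.2800 -0.3733]
‖b‖ = 4.0000, ‖x‖ = 1.3333
with δb = [0.0043 0.0023], A·Δx = δb → ‖Δx‖ = 0.4217
relative error = 0.3163
so the bound is sharp here: realised error equals the bound


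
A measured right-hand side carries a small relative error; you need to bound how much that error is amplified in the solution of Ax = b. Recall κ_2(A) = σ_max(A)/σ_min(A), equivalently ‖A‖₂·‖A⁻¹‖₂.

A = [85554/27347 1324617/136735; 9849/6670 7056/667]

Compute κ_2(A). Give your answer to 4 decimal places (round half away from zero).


11.5000

form AᵀA = [1064221641/88924900 40841010/889249; 40841010/889249 4574214729/22231225] with trace 11517597/52900 and determinant 466948881/1322500
eigenvalues of AᵀA: λ = (tr ± √(tr²−4·det))/2 = 21609/100, 21609/13225
σ_max=√(21609/100)=(147/10), σ_min=√(21609/13225)=(147/115) → κ = 11.5000


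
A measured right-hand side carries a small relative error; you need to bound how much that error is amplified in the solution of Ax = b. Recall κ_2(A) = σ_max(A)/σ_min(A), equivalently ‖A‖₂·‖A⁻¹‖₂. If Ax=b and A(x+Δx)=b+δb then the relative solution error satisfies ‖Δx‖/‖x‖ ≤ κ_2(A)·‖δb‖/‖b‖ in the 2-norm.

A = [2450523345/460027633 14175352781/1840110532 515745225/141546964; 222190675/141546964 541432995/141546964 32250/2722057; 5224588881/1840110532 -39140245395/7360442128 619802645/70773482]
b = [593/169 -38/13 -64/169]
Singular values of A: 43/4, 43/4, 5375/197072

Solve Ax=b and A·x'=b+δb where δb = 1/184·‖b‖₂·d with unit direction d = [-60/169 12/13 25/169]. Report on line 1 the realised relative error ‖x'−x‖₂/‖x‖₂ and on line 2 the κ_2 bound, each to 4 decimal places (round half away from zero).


largest singular value 43/4, smallest 5375/197072
condition number: (43/4) ÷ (5375/197072) = 394.1440
perturbation bound = 394.1440·1/184 = 2.1421
solve Ax = b  →  x = [119.5621 -49.6160 -68.9336]
2-norm of b is 4.5826; of x, 146.6584
Δx = A⁻¹·δb where δb = 1/184·4.5826·d; ‖Δx‖ = 0.9131
dividing the unrounded norms, ‖Δx‖/‖x‖ = 0.0062
tightness: 0.0062 against a bound of 2.1421 (unrounded ratio ≈ 0.0029)

0.0062
2.1421


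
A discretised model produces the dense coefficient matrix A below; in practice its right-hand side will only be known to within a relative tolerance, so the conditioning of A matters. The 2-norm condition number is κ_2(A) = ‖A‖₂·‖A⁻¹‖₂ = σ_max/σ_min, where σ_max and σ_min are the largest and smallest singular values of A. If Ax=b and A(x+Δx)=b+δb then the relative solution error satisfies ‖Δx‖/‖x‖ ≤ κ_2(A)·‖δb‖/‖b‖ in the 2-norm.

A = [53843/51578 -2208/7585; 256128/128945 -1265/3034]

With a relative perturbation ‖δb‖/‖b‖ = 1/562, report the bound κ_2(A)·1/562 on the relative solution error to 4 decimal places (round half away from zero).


AᵀA = [1158764449/230128900 -13026096/11506445; -13026096/11506445 59506681/230128900]; tr = 72473/13690, det = 279841/13690000
λ_max, λ_min = (72473/13690 ± √32731322724/1171350625)/2 = 529/100, 529/136900
κ = σ_max/σ_min = (23/10)/(23/370) = 37.0000
bound on ‖Δx‖/‖x‖: κ·ε = 37.0000·1/562 = 0.0658

0.0658


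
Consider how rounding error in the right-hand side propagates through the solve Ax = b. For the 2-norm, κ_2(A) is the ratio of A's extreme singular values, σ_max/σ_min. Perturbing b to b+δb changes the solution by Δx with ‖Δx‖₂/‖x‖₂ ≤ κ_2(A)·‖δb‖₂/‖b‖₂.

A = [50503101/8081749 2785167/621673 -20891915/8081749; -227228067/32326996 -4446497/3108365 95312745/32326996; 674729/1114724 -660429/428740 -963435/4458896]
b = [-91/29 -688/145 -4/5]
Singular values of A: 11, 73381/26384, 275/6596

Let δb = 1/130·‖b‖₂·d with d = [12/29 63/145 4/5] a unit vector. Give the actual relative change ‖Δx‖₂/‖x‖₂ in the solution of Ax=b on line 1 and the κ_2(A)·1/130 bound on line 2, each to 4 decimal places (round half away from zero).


σ_max = 11, σ_min = 275/6596
κ = σ_max/σ_min = 11/(275/6596) = 263.8400
κ_2(A)·‖δb‖/‖b‖ = 2.0295
solve Ax = b  →  x = [-36.3126 -1.2926 -88.8067]
‖b‖ = 5.7446, ‖x‖ = 95.9526
re-solving with b+δb shifts x by Δx of norm 1.0599
dividing the unrounded norms, ‖Δx‖/‖x‖ = 0.0110
so the bound overstates the realised error by a factor of ≈ 183.7353 (computed from the unrounded values)

0.0110
2.0295


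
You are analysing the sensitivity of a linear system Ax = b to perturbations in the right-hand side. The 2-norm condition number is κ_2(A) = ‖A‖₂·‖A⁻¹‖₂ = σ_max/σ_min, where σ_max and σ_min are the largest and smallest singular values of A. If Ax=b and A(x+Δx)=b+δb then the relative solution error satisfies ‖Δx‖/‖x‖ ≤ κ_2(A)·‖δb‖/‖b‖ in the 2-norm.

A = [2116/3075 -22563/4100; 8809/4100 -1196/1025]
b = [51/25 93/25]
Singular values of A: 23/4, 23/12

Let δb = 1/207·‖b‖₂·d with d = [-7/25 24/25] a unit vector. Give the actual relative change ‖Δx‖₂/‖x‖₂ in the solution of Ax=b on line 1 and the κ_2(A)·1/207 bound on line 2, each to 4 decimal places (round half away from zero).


0.0065
0.0145

σ_max = 23/4, σ_min = 23/12
κ = σ_max/σ_min = (23/4)/(23/12) = 3.0000
perturbation bound = 3.0000·1/207 = 0.0145
solve Ax = b  →  x = [1.6416 -0.1654]
2-norm of b is 4.2426; of x, 1.6499
re-solving with b+δb shifts x by Δx of norm 0.0107
realised ‖Δx‖/‖x‖ = 0.0065
realised/bound (from unrounded values) ≈ 0.4472


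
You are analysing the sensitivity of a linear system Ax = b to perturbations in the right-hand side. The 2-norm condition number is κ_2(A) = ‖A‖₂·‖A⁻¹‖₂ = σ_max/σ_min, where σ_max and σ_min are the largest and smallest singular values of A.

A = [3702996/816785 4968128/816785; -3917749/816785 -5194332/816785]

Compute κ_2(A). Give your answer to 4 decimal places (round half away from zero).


AᵀA = [34555215937/793267225 46072588716/793267225; 46072588716/793267225 61430892688/793267225]; tr = 3839444345/31730689, det = 3748096/31730689
solving λ² − 3839444345/31730689·λ + 3748096/31730689 = 0 gives λ = 121, 30976/31730689
so κ_2 = √(121 / (30976/31730689)) = 352.0625

352.0625


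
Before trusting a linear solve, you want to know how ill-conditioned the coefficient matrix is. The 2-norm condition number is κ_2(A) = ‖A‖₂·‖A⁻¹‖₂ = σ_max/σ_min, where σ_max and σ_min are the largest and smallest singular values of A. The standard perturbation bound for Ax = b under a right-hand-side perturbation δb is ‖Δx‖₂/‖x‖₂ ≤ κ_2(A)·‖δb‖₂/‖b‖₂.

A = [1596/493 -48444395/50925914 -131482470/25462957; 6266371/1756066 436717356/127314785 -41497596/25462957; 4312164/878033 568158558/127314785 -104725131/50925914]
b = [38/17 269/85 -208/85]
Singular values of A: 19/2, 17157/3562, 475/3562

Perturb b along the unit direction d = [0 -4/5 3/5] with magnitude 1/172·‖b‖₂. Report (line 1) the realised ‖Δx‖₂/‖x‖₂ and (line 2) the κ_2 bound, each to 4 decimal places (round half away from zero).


0.0067
0.4142

from the listed singular values, σ₁ = 19/2, σ_n = 475/3562
condition number: (19/2) ÷ (475/3562) = 71.2400
perturbation bound = 71.2400·1/172 = 0.4142
solve Ax = b  →  x = [-20.6105 14.7294 -16.0680]
2-norm of b is 4.5826; of x, 29.9988
re-solving with b+δb shifts x by Δx of norm 0.1998
dividing the unrounded norms, ‖Δx‖/‖x‖ = 0.0067
realised/bound (from unrounded values) ≈ 0.0161


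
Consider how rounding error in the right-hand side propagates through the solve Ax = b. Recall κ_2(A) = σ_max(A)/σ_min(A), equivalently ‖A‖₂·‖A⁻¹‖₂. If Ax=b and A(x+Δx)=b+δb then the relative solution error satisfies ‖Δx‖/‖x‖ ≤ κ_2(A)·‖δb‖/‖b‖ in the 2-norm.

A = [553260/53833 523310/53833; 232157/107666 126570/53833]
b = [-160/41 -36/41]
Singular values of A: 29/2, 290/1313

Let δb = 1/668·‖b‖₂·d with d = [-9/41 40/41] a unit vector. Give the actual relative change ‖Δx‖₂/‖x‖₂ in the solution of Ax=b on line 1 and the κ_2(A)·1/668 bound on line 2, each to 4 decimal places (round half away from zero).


0.0983
0.0983

σ_max = 29/2, σ_min = 290/1313
condition number: (29/2) ÷ (290/1313) = 65.6500
perturbation bound = 65.6500·1/668 = 0.0983
solve Ax = b  →  x = [-0.1998 -0.1902]
2-norm of b is 4.0000; of x, 0.2759
Δx = A⁻¹·δb where δb = 1/668·4.0000·d; ‖Δx‖ = 0.0271
realised ‖Δx‖/‖x‖ = 0.0983
tightness: 0.0983 against a bound of 0.0983; the bound is attained (ratio 1)


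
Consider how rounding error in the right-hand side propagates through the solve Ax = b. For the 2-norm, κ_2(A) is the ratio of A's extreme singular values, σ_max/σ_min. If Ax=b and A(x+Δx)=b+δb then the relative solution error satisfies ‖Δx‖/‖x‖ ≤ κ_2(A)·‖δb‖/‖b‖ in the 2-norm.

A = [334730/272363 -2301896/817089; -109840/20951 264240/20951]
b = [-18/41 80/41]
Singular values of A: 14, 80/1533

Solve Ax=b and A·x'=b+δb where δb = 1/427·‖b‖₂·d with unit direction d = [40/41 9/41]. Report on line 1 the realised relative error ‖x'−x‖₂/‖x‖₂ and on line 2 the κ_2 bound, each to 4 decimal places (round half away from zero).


0.6283
0.6283

σ_max = 14, σ_min = 80/1533
κ_2(A) = 14 / (80/1533) = 268.2750
perturbation bound = 268.2750·1/427 = 0.6283
solve Ax = b  →  x = [-0.0549 0.1319]
2-norm of b is 2.0000; of x, 0.1429
re-solving with b+δb shifts x by Δx of norm 0.0898
realised ‖Δx‖/‖x‖ = 0.6283
realised/bound = 1 exactly: the bound is attained for this b and d


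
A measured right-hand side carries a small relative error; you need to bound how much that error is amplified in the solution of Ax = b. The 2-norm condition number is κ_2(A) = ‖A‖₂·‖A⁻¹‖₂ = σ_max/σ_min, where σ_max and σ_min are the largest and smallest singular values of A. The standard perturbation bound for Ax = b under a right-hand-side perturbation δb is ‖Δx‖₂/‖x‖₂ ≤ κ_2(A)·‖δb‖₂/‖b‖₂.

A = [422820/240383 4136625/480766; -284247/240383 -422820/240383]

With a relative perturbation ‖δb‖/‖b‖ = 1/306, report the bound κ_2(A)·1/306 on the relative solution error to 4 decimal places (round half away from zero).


0.0374

M = AᵀA = [154415889/34374769 591736590/34374769; 591736590/34374769 10604862225/137499076]. tr(M)=6676101/81796, det(M)=4100625/81796
eigenvalues of AᵀA: λ = (tr ± √(tr²−4·det))/2 = 81, 50625/81796
so κ_2 = √(81 / (50625/81796)) = 11.4400
worst-case relative error ≤ 11.4400 × 1/306 = 0.0374


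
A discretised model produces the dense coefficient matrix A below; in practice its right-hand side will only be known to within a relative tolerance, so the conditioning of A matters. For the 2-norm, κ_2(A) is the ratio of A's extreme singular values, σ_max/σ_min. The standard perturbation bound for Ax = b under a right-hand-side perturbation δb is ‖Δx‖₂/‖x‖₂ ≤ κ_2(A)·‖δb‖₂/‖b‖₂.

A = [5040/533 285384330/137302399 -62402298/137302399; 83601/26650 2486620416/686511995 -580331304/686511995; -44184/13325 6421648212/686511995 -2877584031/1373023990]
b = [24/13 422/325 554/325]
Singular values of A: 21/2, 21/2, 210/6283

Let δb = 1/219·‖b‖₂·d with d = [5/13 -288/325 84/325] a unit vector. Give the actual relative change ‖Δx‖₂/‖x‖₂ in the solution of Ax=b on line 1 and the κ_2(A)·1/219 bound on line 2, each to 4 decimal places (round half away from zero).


1.4345
1.4345

largest singular value 21/2, smallest 210/6283
κ_2(A) = (21/2) / (210/6283) = 314.1500
bound on ‖Δx‖/‖x‖: κ·ε = 314.1500·1/219 = 1.4345
solve Ax = b  →  x = [0.1440 0.2221 -0.0500]
‖b‖₂ = 2.8284 and ‖x‖₂ = 0.2694
δb = ε·‖b‖·d = [0.0050 -0.0114 0.0033]; solving A·Δx = δb gives ‖Δx‖ = 0.3864
dividing the unrounded norms, ‖Δx‖/‖x‖ = 1.4345
so the bound is sharp here: realised error equals the bound


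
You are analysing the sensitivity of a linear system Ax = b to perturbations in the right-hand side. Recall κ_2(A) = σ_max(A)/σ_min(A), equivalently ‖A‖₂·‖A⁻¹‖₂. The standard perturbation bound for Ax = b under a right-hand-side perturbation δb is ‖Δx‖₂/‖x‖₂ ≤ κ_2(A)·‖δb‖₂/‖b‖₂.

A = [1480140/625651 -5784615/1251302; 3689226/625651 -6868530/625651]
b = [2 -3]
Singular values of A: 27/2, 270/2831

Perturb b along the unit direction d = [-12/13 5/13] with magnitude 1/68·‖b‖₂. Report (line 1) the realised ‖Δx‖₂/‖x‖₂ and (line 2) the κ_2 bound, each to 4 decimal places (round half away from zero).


0.0177
2.0816

from the listed singular values, σ₁ = 27/2, σ_n = 270/2831
κ = σ_max/σ_min = (27/2)/(270/2831) = 141.5500
worst-case relative error ≤ 141.5500 × 1/68 = 2.0816
solve Ax = b  →  x = [-27.8246 -14.6719]
‖b‖ = 3.6056, ‖x‖ = 31.4559
δb = ε·‖b‖·d = [-0.0489 0.0204]; solving A·Δx = δb gives ‖Δx‖ = 0.5560
realised ‖Δx‖/‖x‖ = 0.0177
tightness: 0.0177 against a bound of 2.0816 (unrounded ratio ≈ 0.0085)


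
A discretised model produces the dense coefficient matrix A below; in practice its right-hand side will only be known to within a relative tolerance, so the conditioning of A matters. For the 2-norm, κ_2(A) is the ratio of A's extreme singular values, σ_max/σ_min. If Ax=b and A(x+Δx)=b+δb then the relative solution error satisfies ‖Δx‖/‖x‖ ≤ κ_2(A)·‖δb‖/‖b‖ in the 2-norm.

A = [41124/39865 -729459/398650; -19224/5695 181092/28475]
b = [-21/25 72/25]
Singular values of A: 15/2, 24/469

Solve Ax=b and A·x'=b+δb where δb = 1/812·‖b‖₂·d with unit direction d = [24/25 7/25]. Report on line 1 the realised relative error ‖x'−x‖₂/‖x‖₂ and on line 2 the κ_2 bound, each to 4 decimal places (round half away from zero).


0.1805
0.1805

σ_max = 15/2, σ_min = 24/469
κ_2(A) = (15/2) / (24/469) = 146.5625
bound on ‖Δx‖/‖x‖: κ·ε = 146.5625·1/812 = 0.1805
solve Ax = b  →  x = [-0.1882 0.3529]
2-norm of b is 3.0000; of x, 0.4000
with δb = [0.0035 0.0010], A·Δx = δb → ‖Δx‖ = 0.0722
realised ‖Δx‖/‖x‖ = 0.1805
tightness: 0.1805 against a bound of 0.1805; the bound is attained (ratio 1)


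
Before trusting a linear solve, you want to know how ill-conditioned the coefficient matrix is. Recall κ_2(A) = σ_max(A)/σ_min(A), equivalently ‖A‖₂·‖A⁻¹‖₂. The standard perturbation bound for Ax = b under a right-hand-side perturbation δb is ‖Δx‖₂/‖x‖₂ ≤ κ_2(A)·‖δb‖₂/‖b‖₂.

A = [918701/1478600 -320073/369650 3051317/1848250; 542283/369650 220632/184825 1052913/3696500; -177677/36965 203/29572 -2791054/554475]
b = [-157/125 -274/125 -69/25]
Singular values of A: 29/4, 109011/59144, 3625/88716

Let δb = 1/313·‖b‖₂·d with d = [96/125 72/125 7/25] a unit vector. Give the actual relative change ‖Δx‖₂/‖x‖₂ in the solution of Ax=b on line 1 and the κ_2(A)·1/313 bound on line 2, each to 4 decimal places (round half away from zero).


from the listed singular values, σ₁ = 29/4, σ_n = 3625/88716
κ_2(A) = (29/4) / (3625/88716) = 177.4320
bound on ‖Δx‖/‖x‖: κ·ε = 177.4320·1/313 = 0.5669
solve Ax = b  →  x = [42.4876 -44.4861 -40.0834]
‖b‖ = 3.7417, ‖x‖ = 73.4227
Δx = A⁻¹·δb where δb = 1/313·3.7417·d; ‖Δx‖ = 0.2926
dividing the unrounded norms, ‖Δx‖/‖x‖ = 0.0040
tightness: 0.0040 against a bound of 0.5669 (unrounded ratio ≈ 0.0070)

0.0040
0.5669


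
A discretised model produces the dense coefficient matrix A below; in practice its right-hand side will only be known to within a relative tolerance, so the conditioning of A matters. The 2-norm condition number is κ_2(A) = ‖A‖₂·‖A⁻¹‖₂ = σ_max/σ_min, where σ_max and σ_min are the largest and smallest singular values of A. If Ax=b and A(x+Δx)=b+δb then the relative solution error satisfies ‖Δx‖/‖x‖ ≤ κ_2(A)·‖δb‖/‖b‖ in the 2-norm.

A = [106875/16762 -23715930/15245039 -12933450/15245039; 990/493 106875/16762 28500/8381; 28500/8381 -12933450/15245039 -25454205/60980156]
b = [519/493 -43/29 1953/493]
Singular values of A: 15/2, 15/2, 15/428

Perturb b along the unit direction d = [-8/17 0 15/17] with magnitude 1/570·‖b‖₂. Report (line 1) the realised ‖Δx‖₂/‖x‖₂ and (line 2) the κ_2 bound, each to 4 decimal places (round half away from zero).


0.0025
0.3754

largest singular value 15/2, smallest 15/428
κ_2(A) = (15/2) / (15/428) = 214.0000
κ_2(A)·‖δb‖/‖b‖ = 0.3754
solve Ax = b  →  x = [0.3059 -40.5384 75.3928]
‖b‖₂ = 4.3589 and ‖x‖₂ = 85.6010
with δb = [-0.0036 0.0000 0.0067], A·Δx = δb → ‖Δx‖ = 0.2182
relative error = 0.0025
realised/bound (from unrounded values) ≈ 0.0068


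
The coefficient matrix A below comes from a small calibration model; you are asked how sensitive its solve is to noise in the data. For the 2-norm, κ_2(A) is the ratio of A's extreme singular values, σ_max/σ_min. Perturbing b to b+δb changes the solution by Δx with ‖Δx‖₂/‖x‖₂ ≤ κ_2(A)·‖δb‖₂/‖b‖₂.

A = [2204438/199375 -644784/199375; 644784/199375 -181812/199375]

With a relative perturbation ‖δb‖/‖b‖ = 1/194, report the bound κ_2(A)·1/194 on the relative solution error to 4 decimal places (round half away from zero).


1.9732

M = AᵀA = [8440469284/63600625 -2461785312/63600625; -2461785312/63600625 718083216/63600625]. tr(M)=14653684/101761, det(M)=14400/101761
char-poly roots: 144 and 100/101761
so κ_2 = √(144 / (100/101761)) = 382.8000
perturbation bound = 382.8000·1/194 = 1.9732


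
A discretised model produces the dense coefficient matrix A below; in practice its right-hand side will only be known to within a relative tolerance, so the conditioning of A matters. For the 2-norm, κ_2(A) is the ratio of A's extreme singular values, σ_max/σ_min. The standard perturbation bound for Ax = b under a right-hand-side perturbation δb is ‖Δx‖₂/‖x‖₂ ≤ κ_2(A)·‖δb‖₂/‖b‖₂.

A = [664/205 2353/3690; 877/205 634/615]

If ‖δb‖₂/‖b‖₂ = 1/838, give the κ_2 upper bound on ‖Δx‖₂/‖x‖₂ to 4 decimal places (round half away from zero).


form AᵀA = [48401/1681 97970/15129; 97970/15129 800281/544644] with trace 9805/324 and determinant 121/324
solving λ² − 9805/324·λ + 121/324 = 0 gives λ = 121/4, 1/81
κ_2(A) = √(λ_max/λ_min) = √((121/4) / (1/81)) = 49.5000
worst-case relative error ≤ 49.5000 × 1/838 = 0.0591

0.0591


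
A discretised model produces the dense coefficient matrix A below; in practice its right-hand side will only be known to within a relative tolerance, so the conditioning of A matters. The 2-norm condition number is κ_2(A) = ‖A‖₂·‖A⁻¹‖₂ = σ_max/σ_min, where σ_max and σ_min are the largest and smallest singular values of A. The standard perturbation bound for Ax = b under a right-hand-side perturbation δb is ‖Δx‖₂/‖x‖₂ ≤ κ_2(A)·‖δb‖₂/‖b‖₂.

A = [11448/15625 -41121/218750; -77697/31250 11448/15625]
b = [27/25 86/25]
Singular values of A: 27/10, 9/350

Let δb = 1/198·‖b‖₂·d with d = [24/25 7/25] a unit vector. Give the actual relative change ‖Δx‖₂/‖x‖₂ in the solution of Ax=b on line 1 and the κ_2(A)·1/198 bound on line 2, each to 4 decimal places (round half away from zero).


largest singular value 27/10, smallest 9/350
condition number: (27/10) ÷ (9/350) = 105.0000
worst-case relative error ≤ 105.0000 × 1/198 = 0.5303
solve Ax = b  →  x = [20.7111 74.9778]
‖b‖ = 3.6056, ‖x‖ = 77.7857
with δb = [0.0175 0.0051], A·Δx = δb → ‖Δx‖ = 0.7082
realised ‖Δx‖/‖x‖ = 0.0091
realised/bound (from unrounded values) ≈ 0.0172

0.0091
0.5303


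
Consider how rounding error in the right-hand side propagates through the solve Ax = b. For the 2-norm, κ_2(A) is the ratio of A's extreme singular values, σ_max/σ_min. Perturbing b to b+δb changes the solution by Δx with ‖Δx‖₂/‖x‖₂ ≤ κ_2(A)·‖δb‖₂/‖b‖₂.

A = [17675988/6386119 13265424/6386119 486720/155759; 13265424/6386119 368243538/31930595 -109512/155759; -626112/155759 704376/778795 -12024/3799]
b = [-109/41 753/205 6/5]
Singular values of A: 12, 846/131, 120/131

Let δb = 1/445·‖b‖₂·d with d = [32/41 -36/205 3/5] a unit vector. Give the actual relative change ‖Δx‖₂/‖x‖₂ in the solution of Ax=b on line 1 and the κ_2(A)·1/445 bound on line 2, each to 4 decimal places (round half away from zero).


0.0051
0.0294

σ_max = 12, σ_min = 120/131
κ = σ_max/σ_min = 12/(120/131) = 13.1000
bound on ‖Δx‖/‖x‖: κ·ε = 13.1000·1/445 = 0.0294
solve Ax = b  →  x = [1.1957 -0.0128 -1.9014]
‖b‖₂ = 4.6904 and ‖x‖₂ = 2.2462
re-solving with b+δb shifts x by Δx of norm 0.0115
dividing the unrounded norms, ‖Δx‖/‖x‖ = 0.0051
realised/bound (from unrounded values) ≈ 0.1740


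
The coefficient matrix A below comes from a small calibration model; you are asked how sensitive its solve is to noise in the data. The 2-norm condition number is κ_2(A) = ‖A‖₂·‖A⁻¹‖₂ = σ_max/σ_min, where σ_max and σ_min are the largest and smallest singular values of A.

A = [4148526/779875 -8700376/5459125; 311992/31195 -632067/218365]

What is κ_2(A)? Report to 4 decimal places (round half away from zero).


form AᵀA = [270059335684/2104515625 -551362078584/14731609375; -551362078584/14731609375 1125915139609/103121265625] with trace 22974116141/164994025 and determinant 48469444/164994025
λ_max, λ_min = (22974116141/164994025 ± √527778023785536443481/27223028285700625)/2 = 3481/25, 13924/6599761
σ_max=√(3481/25)=(59/5), σ_min=√(13924/6599761)=(118/2569) → κ = 256.9000

256.9000


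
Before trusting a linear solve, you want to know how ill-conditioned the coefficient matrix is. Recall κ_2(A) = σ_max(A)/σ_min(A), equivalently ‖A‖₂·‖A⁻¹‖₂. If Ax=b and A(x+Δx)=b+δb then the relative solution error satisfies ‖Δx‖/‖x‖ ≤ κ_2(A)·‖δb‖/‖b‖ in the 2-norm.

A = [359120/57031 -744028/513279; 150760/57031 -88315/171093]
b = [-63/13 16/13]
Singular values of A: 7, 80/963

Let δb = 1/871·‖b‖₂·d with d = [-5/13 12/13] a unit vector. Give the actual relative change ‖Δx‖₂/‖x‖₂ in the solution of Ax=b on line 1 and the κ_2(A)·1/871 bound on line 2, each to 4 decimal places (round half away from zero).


largest singular value 7, smallest 80/963
κ = σ_max/σ_min = 7/(80/963) = 84.2625
bound on ‖Δx‖/‖x‖: κ·ε = 84.2625·1/871 = 0.0967
solve Ax = b  →  x = [7.3696 35.3571]
‖b‖ = 5.0000, ‖x‖ = 36.1170
with δb = [-0.0022 0.0053], A·Δx = δb → ‖Δx‖ = 0.0691
relative error = 0.0019
tightness: 0.0019 against a bound of 0.0967 (unrounded ratio ≈ 0.0198)

0.0019
0.0967


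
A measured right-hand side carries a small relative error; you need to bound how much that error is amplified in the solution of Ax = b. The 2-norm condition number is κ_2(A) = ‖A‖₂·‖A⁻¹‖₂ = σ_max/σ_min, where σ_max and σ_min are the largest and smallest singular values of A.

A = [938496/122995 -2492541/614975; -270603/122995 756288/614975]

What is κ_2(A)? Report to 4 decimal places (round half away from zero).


form AᵀA = [38160029025/605110801 -20351148480/605110801; -20351148480/605110801 10855571481/605110801] with trace 169604154/2093809 and determinant 455625/2093809
solving λ² − 169604154/2093809·λ + 455625/2093809 = 0 gives λ = 81, 5625/2093809
so κ_2 = √(81 / (5625/2093809)) = 173.6400

173.6400


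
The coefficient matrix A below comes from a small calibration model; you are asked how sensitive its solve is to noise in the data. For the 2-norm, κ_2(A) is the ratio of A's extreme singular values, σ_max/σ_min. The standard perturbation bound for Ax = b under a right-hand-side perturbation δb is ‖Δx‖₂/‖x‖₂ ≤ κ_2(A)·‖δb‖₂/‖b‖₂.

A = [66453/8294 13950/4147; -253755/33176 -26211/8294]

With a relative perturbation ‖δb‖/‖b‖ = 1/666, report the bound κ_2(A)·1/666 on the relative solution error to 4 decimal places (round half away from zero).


M = AᵀA = [12352293/100672 1286685/25168; 1286685/25168 134037/6292]. tr(M)=1115145/7744, det(M)=81/484
solving λ² − 1115145/7744·λ + 81/484 = 0 gives λ = 144, 9/7744
κ = σ_max/σ_min = 12/(3/88) = 352.0000
bound on ‖Δx‖/‖x‖: κ·ε = 352.0000·1/666 = 0.5285

0.5285


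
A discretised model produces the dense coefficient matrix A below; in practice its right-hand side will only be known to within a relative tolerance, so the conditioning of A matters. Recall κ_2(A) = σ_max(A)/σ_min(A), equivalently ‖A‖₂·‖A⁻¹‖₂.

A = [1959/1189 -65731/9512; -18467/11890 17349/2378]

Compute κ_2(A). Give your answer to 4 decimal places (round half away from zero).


form AᵀA = [861829/168100 -1527471/67240; -1527471/67240 10863697/107584] with trace 169769/1600 and determinant 10609/6400
eigenvalues of AᵀA: λ = (tr ± √(tr²−4·det))/2 = 10609/100, 1/64
κ_2(A) = √(λ_max/λ_min) = √((10609/100) / (1/64)) = 82.4000

82.4000


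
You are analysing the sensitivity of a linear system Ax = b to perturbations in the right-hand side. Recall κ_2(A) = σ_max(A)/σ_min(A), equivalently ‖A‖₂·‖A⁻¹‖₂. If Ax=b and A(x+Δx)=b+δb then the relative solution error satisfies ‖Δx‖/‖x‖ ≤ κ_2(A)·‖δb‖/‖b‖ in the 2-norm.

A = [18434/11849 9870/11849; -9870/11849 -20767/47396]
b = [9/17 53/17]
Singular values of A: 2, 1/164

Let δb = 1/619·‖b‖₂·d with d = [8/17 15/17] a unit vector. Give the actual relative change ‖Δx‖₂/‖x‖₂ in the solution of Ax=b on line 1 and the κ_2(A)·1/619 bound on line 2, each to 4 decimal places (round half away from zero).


from the listed singular values, σ₁ = 2, σ_n = 1/164
condition number: 2 ÷ (1/164) = 328.0000
worst-case relative error ≤ 328.0000 × 1/619 = 0.5299
solve Ax = b  →  x = [-231.9706 433.8824]
‖b‖₂ = 3.1623 and ‖x‖₂ = 492.0003
δb = ε·‖b‖·d = [0.0024 0.0045]; solving A·Δx = δb gives ‖Δx‖ = 0.8378
dividing the unrounded norms, ‖Δx‖/‖x‖ = 0.0017
so the bound overstates the realised error by a factor of ≈ 311.1683 (computed from the unrounded values)

0.0017
0.5299


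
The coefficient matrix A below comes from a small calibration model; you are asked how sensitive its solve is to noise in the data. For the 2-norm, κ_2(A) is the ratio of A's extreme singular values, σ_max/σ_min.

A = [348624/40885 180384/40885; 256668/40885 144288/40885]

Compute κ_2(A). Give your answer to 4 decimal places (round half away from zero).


60.1250

M = AᵀA = [7496686224/66863329 3996812160/66863329; 3996812160/66863329 2134296576/66863329]. tr(M)=33325200/231361, det(M)=1327104/231361
eigenvalues of AᵀA: λ = (tr ± √(tr²−4·det))/2 = 144, 9216/231361
κ = σ_max/σ_min = 12/(96/481) = 60.1250
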